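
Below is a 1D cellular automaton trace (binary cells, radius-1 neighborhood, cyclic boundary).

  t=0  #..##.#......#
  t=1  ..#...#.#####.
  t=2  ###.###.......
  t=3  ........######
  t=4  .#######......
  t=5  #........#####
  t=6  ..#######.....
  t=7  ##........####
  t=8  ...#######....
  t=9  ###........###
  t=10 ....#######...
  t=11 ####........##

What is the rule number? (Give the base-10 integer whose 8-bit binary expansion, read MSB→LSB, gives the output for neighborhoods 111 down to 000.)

7

  nb ###: next=.  (t=1,i=9, bit7=0)
  nb ##.: next=.  (t=0,i=0, bit6=0)
  nb #.#: next=.  (t=0,i=5, bit5=0)
  nb #..: next=.  (t=0,i=1, bit4=0)
  nb .##: next=.  (t=0,i=3, bit3=0)
  nb .#.: next=#  (t=0,i=6, bit2=1)
  nb ..#: next=#  (t=0,i=2, bit1=1)
  nb ...: next=#  (t=0,i=8, bit0=1)
  bits 00000111 = 7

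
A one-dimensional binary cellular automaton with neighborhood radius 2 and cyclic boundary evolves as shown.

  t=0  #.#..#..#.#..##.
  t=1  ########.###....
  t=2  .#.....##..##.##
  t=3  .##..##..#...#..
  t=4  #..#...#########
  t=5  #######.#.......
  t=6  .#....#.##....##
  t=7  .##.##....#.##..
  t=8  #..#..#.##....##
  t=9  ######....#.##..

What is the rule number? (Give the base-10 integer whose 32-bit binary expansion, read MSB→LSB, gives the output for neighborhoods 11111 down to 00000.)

993429278

  #####|.  b31=0 t=1,i=2
  ####.|.  b30=0 t=1,i=6
  ###.#|#  b29=1 t=1,i=7
  ###..|#  b28=1 t=1,i=11
  ##.##|#  b27=1 t=1,i=8
  ##.#.|.  b26=0 t=0,i=15
  ##..#|#  b25=1 t=2,i=9
  ##...|#  b24=1 t=1,i=12
  #.###|.  b23=0 t=1,i=9
  #.##.|.  b22=0 t=2,i=14
  #.#.#|#  b21=1 t=0,i=0
  #.#..|#  b20=1 t=0,i=2
  #..##|.  b19=0 t=0,i=12
  #..#.|#  b18=1 t=0,i=4
  #...#|#  b17=1 t=3,i=11
  #....|.  b16=0 t=1,i=13
  .####|#  b15=1 t=1,i=1
  .###.|.  b14=0 t=1,i=10
  .##.#|.  b13=0 t=0,i=14
  .##..|.  b12=0 t=2,i=8
  .#.##|.  b11=0 t=6,i=7
  .#.#.|#  b10=1 t=0,i=1
  .#..#|#  b9=1 t=0,i=3
  .#...|#  b8=1 t=2,i=2
  ..###|.  b7=0 t=1,i=0
  ..##.|.  b6=0 t=0,i=13
  ..#.#|.  b5=0 t=0,i=8
  ..#..|#  b4=1 t=0,i=5
  ...##|#  b3=1 t=1,i=15
  ...#.|#  b2=1 t=3,i=12
  ....#|#  b1=1 t=1,i=14
  .....|.  b0=0 t=2,i=4
  bits 00111011001101101000011100011110 = 993429278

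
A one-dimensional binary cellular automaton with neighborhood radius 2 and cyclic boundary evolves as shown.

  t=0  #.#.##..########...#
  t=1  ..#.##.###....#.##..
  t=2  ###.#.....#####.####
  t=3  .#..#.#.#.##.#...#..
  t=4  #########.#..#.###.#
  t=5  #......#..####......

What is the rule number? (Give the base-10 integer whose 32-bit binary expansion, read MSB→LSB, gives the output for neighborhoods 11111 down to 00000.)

  nb #####: next=.  (t=0,i=10, bit31=0)
  nb ####.: next=#  (t=0,i=14, bit30=1)
  nb ###.#: next=.  (t=2,i=2, bit29=0)
  nb ###..: next=.  (t=0,i=15, bit28=0)
  nb ##.##: next=.  (t=1,i=6, bit27=0)
  nb ##.#.: next=.  (t=0,i=1, bit26=0)
  nb ##..#: next=.  (t=0,i=6, bit25=0)
  nb ##...: next=#  (t=0,i=16, bit24=1)
  nb #.###: next=.  (t=1,i=7, bit23=0)
  nb #.##.: next=#  (t=0,i=4, bit22=1)
  nb #.#.#: next=#  (t=0,i=2, bit21=1)
  nb #.#..: next=#  (t=2,i=4, bit20=1)
  nb #..##: next=#  (t=0,i=7, bit19=1)
  nb #..#.: next=#  (t=3,i=3, bit18=1)
  nb #...#: next=#  (t=0,i=17, bit17=1)
  nb #....: next=#  (t=1,i=11, bit16=1)
  nb .####: next=#  (t=0,i=9, bit15=1)
  nb .###.: next=.  (t=1,i=8, bit14=0)
  nb .##.#: next=.  (t=0,i=0, bit13=0)
  nb .##..: next=#  (t=0,i=5, bit12=1)
  nb .#.##: next=.  (t=0,i=3, bit11=0)
  nb .#.#.: next=#  (t=3,i=5, bit10=1)
  nb .#..#: next=#  (t=3,i=2, bit9=1)
  nb .#...: next=.  (t=2,i=5, bit8=0)
  nb ..###: next=#  (t=0,i=8, bit7=1)
  nb ..##.: next=.  (t=0,i=19, bit6=0)
  nb ..#.#: next=#  (t=1,i=2, bit5=1)
  nb ..#..: next=#  (t=3,i=1, bit4=1)
  nb ...##: next=.  (t=0,i=18, bit3=0)
  nb ...#.: next=#  (t=1,i=1, bit2=1)
  nb ....#: next=#  (t=1,i=0, bit1=1)
  nb .....: next=.  (t=2,i=7, bit0=0)
  bits 01000001011111111001011010110110 = 1098880694

1098880694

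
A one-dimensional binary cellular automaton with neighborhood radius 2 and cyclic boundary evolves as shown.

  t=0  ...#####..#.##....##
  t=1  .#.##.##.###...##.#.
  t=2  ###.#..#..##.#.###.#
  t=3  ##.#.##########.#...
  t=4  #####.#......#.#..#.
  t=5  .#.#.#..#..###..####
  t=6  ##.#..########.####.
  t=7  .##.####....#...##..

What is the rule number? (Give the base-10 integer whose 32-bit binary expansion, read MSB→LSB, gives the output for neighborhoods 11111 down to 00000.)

1412426486

  ##### -> .   bit 31 = 0  t=0,i=5
  ####. -> #   bit 30 = 1  t=0,i=6
  ###.# -> .   bit 29 = 0  t=2,i=2
  ###.. -> #   bit 28 = 1  t=0,i=7
  ##.## -> .   bit 27 = 0  t=1,i=5
  ##.#. -> #   bit 26 = 1  t=1,i=17
  ##..# -> .   bit 25 = 0  t=0,i=8
  ##... -> .   bit 24 = 0  t=0,i=0
  #.### -> .   bit 23 = 0  t=1,i=9
  #.##. -> .   bit 22 = 0  t=0,i=12
  #.#.# -> #   bit 21 = 1  t=2,i=13
  #.#.. -> .   bit 20 = 0  t=1,i=18
  #..## -> #   bit 19 = 1  t=2,i=9
  #..#. -> #   bit 18 = 1  t=0,i=9
  #...# -> #   bit 17 = 1  t=0,i=1
  #.... -> #   bit 16 = 1  t=0,i=15
  .#### -> #   bit 15 = 1  t=0,i=4
  .###. -> #   bit 14 = 1  t=1,i=10
  .##.# -> #   bit 13 = 1  t=1,i=4
  .##.. -> .   bit 12 = 0  t=0,i=13
  .#.## -> #   bit 11 = 1  t=0,i=11
  .#.#. -> .   bit 10 = 0  t=4,i=14
  .#..# -> #   bit 9 = 1  t=1,i=19
  .#... -> .   bit 8 = 0  t=3,i=17
  ..### -> #   bit 7 = 1  t=0,i=3
  ..##. -> #   bit 6 = 1  t=0,i=18
  ..#.# -> #   bit 5 = 1  t=0,i=10
  ..#.. -> #   bit 4 = 1  t=2,i=7
  ...## -> .   bit 3 = 0  t=0,i=2
  ...#. -> #   bit 2 = 1  t=4,i=12
  ....# -> #   bit 1 = 1  t=0,i=16
  ..... -> .   bit 0 = 0  t=4,i=9
  bits 01010100001011111110101011110110 = 1412426486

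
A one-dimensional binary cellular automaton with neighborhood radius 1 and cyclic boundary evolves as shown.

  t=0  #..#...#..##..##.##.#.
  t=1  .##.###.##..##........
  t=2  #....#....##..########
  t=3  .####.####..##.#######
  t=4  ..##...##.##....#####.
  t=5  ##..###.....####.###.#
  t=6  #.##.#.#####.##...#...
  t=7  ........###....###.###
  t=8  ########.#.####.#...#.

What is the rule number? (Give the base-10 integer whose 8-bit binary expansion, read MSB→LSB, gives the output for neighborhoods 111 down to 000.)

147

  ###|#  b7=1 t=1,i=5
  ##.|.  b6=0 t=0,i=11
  #.#|.  b5=0 t=0,i=16
  #..|#  b4=1 t=0,i=1
  .##|.  b3=0 t=0,i=10
  .#.|.  b2=0 t=0,i=0
  ..#|#  b1=1 t=0,i=2
  ...|#  b0=1 t=0,i=5
  bits 10010011 = 147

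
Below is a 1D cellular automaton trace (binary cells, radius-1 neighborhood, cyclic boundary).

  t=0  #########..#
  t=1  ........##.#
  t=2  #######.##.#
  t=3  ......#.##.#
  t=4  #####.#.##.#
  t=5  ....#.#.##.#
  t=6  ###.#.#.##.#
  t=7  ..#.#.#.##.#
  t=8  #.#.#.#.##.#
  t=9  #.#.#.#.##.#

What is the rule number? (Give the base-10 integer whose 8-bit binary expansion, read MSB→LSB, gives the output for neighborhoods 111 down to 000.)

  ### -> .   bit 7 = 0  t=0,i=0
  ##. -> #   bit 6 = 1  t=0,i=8
  #.# -> .   bit 5 = 0  t=1,i=10
  #.. -> #   bit 4 = 1  t=0,i=9
  .## -> #   bit 3 = 1  t=0,i=11
  .#. -> #   bit 2 = 1  t=1,i=11
  ..# -> .   bit 1 = 0  t=0,i=10
  ... -> #   bit 0 = 1  t=1,i=1
  bits 01011101 = 93

93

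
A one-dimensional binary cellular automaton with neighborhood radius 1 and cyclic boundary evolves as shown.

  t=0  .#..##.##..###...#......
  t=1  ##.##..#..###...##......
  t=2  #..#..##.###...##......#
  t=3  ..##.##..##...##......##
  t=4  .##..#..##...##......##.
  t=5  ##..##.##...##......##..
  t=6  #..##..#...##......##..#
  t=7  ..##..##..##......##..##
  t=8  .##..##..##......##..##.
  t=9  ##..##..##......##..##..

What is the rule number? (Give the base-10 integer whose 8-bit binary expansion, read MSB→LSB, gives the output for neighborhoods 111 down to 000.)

142

  nb ###: next=#  (t=0,i=12, bit7=1)
  nb ##.: next=.  (t=0,i=5, bit6=0)
  nb #.#: next=.  (t=0,i=6, bit5=0)
  nb #..: next=.  (t=0,i=2, bit4=0)
  nb .##: next=#  (t=0,i=4, bit3=1)
  nb .#.: next=#  (t=0,i=1, bit2=1)
  nb ..#: next=#  (t=0,i=0, bit1=1)
  nb ...: next=.  (t=0,i=15, bit0=0)
  bits 10001110 = 142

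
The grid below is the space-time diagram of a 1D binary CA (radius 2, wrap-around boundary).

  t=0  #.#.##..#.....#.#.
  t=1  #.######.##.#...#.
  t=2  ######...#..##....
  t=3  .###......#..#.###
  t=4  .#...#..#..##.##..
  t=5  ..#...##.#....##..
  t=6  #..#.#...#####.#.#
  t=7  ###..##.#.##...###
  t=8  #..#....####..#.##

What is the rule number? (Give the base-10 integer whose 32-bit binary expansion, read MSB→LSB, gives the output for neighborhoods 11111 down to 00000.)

  nb #####: next=#  (t=1,i=4, bit31=1)
  nb ####.: next=.  (t=1,i=6, bit30=0)
  nb ###.#: next=.  (t=1,i=7, bit29=0)
  nb ###..: next=.  (t=2,i=5, bit28=0)
  nb ##.##: next=.  (t=1,i=8, bit27=0)
  nb ##.#.: next=.  (t=1,i=11, bit26=0)
  nb ##..#: next=#  (t=0,i=6, bit25=1)
  nb ##...: next=.  (t=2,i=6, bit24=0)
  nb #.###: next=#  (t=1,i=2, bit23=1)
  nb #.##.: next=#  (t=0,i=4, bit22=1)
  nb #.#.#: next=#  (t=0,i=0, bit21=1)
  nb #.#..: next=#  (t=1,i=12, bit20=1)
  nb #..##: next=.  (t=2,i=11, bit19=0)
  nb #..#.: next=#  (t=0,i=7, bit18=1)
  nb #...#: next=.  (t=1,i=14, bit17=0)
  nb #....: next=#  (t=0,i=10, bit16=1)
  nb .####: next=#  (t=1,i=3, bit15=1)
  nb .###.: next=.  (t=3,i=2, bit14=0)
  nb .##.#: next=.  (t=1,i=10, bit13=0)
  nb .##..: next=#  (t=0,i=5, bit12=1)
  nb .#.##: next=#  (t=0,i=3, bit11=1)
  nb .#.#.: next=.  (t=0,i=1, bit10=0)
  nb .#..#: next=#  (t=2,i=10, bit9=1)
  nb .#...: next=#  (t=0,i=9, bit8=1)
  nb ..###: next=.  (t=2,i=0, bit7=0)
  nb ..##.: next=.  (t=2,i=12, bit6=0)
  nb ..#.#: next=.  (t=0,i=14, bit5=0)
  nb ..#..: next=.  (t=0,i=8, bit4=0)
  nb ...##: next=#  (t=2,i=17, bit3=1)
  nb ...#.: next=.  (t=0,i=13, bit2=0)
  nb ....#: next=#  (t=0,i=12, bit1=1)
  nb .....: next=.  (t=0,i=11, bit0=0)
  bits 10000010111101011001101100001010 = 2197134090

2197134090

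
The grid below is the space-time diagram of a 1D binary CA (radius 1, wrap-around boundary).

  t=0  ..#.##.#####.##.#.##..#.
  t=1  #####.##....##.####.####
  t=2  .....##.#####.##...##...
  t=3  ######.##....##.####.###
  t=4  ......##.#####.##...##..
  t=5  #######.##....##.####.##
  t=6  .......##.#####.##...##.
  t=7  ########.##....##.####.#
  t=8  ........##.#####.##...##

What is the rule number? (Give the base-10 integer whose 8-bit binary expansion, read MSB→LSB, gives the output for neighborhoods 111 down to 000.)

63

  ###|.  b7=0 t=0,i=8
  ##.|.  b6=0 t=0,i=5
  #.#|#  b5=1 t=0,i=3
  #..|#  b4=1 t=0,i=20
  .##|#  b3=1 t=0,i=4
  .#.|#  b2=1 t=0,i=2
  ..#|#  b1=1 t=0,i=1
  ...|#  b0=1 t=0,i=0
  bits 00111111 = 63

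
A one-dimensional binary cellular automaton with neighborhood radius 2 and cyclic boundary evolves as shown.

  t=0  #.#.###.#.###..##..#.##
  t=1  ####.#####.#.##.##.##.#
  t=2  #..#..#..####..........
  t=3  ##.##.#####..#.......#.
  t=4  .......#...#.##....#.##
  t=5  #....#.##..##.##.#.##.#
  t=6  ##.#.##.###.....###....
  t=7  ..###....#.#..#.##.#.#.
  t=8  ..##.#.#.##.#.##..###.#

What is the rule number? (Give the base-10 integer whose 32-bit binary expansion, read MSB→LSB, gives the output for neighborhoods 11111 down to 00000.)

656990130

  nb #####: next=.  (t=1,i=1, bit31=0)
  nb ####.: next=.  (t=1,i=2, bit30=0)
  nb ###.#: next=#  (t=0,i=0, bit29=1)
  nb ###..: next=.  (t=0,i=12, bit28=0)
  nb ##.##: next=.  (t=1,i=4, bit27=0)
  nb ##.#.: next=#  (t=0,i=1, bit26=1)
  nb ##..#: next=#  (t=0,i=13, bit25=1)
  nb ##...: next=#  (t=2,i=13, bit24=1)
  nb #.###: next=.  (t=0,i=4, bit23=0)
  nb #.##.: next=.  (t=1,i=13, bit22=0)
  nb #.#.#: next=#  (t=0,i=2, bit21=1)
  nb #.#..: next=.  (t=7,i=11, bit20=0)
  nb #..##: next=#  (t=0,i=14, bit19=1)
  nb #..#.: next=.  (t=0,i=18, bit18=0)
  nb #...#: next=.  (t=4,i=9, bit17=0)
  nb #....: next=.  (t=2,i=14, bit16=0)
  nb .####: next=#  (t=1,i=0, bit15=1)
  nb .###.: next=#  (t=0,i=5, bit14=1)
  nb .##.#: next=.  (t=1,i=14, bit13=0)
  nb .##..: next=#  (t=0,i=16, bit12=1)
  nb .#.##: next=#  (t=0,i=3, bit11=1)
  nb .#.#.: next=#  (t=7,i=10, bit10=1)
  nb .#..#: next=#  (t=2,i=1, bit9=1)
  nb .#...: next=#  (t=3,i=14, bit8=1)
  nb ..###: next=#  (t=2,i=9, bit7=1)
  nb ..##.: next=.  (t=0,i=15, bit6=0)
  nb ..#.#: next=#  (t=0,i=19, bit5=1)
  nb ..#..: next=#  (t=2,i=0, bit4=1)
  nb ...##: next=.  (t=6,i=15, bit3=0)
  nb ...#.: next=.  (t=2,i=22, bit2=0)
  nb ....#: next=#  (t=2,i=21, bit1=1)
  nb .....: next=.  (t=2,i=15, bit0=0)
  bits 00100111001010001101111110110010 = 656990130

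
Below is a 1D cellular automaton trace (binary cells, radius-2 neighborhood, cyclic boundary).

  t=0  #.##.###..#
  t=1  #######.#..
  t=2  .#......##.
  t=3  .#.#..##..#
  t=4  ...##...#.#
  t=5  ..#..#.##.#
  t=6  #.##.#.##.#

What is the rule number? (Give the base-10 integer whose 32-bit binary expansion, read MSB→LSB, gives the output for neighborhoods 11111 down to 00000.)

  nb #####: next=.  (t=1,i=2, bit31=0)
  nb ####.: next=.  (t=1,i=5, bit30=0)
  nb ###.#: next=.  (t=1,i=6, bit29=0)
  nb ###..: next=.  (t=0,i=7, bit28=0)
  nb ##.##: next=#  (t=0,i=1, bit27=1)
  nb ##.#.: next=.  (t=1,i=7, bit26=0)
  nb ##..#: next=#  (t=0,i=8, bit25=1)
  nb ##...: next=#  (t=4,i=5, bit24=1)
  nb #.###: next=#  (t=0,i=5, bit23=1)
  nb #.##.: next=#  (t=0,i=2, bit22=1)
  nb #.#.#: next=.  (t=3,i=1, bit21=0)
  nb #.#..: next=#  (t=1,i=8, bit20=1)
  nb #..##: next=.  (t=0,i=9, bit19=0)
  nb #..#.: next=.  (t=2,i=0, bit18=0)
  nb #...#: next=.  (t=4,i=1, bit17=0)
  nb #....: next=#  (t=2,i=3, bit16=1)
  nb .####: next=#  (t=1,i=1, bit15=1)
  nb .###.: next=#  (t=0,i=6, bit14=1)
  nb .##.#: next=#  (t=0,i=0, bit13=1)
  nb .##..: next=.  (t=2,i=9, bit12=0)
  nb .#.##: next=.  (t=5,i=6, bit11=0)
  nb .#.#.: next=.  (t=3,i=0, bit10=0)
  nb .#..#: next=#  (t=1,i=9, bit9=1)
  nb .#...: next=.  (t=2,i=2, bit8=0)
  nb ..###: next=.  (t=1,i=0, bit7=0)
  nb ..##.: next=.  (t=0,i=10, bit6=0)
  nb ..#.#: next=#  (t=3,i=10, bit5=1)
  nb ..#..: next=#  (t=2,i=1, bit4=1)
  nb ...##: next=#  (t=2,i=7, bit3=1)
  nb ...#.: next=#  (t=4,i=7, bit2=1)
  nb ....#: next=#  (t=2,i=6, bit1=1)
  nb .....: next=.  (t=2,i=4, bit0=0)
  bits 00001011110100011110001000111110 = 198304318

198304318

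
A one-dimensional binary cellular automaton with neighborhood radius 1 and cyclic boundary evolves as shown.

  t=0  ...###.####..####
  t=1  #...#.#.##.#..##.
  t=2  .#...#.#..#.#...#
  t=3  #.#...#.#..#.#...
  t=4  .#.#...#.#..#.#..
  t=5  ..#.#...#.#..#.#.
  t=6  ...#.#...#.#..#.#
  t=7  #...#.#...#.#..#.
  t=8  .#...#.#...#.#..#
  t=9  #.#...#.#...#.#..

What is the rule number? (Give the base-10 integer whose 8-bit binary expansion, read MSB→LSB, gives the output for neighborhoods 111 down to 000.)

  nb ###: next=#  (t=0,i=4, bit7=1)
  nb ##.: next=.  (t=0,i=5, bit6=0)
  nb #.#: next=#  (t=0,i=6, bit5=1)
  nb #..: next=#  (t=0,i=0, bit4=1)
  nb .##: next=.  (t=0,i=3, bit3=0)
  nb .#.: next=.  (t=1,i=0, bit2=0)
  nb ..#: next=.  (t=0,i=2, bit1=0)
  nb ...: next=.  (t=0,i=1, bit0=0)
  bits 10110000 = 176

176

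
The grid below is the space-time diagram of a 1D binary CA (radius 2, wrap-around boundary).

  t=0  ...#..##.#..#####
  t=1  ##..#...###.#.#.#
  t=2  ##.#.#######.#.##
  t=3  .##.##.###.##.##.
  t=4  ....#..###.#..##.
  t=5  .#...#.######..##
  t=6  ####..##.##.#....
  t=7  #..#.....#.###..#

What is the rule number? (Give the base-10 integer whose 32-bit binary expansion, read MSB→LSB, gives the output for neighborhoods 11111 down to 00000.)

  #####|#  b31=1 t=0,i=14
  ####.|.  b30=0 t=0,i=15
  ###.#|#  b29=1 t=1,i=10
  ###..|#  b28=1 t=0,i=16
  ##.##|.  b27=0 t=3,i=3
  ##.#.|#  b26=1 t=0,i=8
  ##..#|.  b25=0 t=1,i=2
  ##...|#  b24=1 t=0,i=0
  #.###|#  b23=1 t=1,i=16
  #.##.|#  b22=1 t=3,i=4
  #.#.#|.  b21=0 t=1,i=12
  #.#..|#  b20=1 t=0,i=9
  #..##|.  b19=0 t=0,i=5
  #..#.|#  b18=1 t=1,i=3
  #...#|#  b17=1 t=0,i=1
  #....|.  b16=0 t=4,i=0
  .####|.  b15=0 t=0,i=13
  .###.|#  b14=1 t=1,i=0
  .##.#|.  b13=0 t=0,i=7
  .##..|#  b12=1 t=3,i=15
  .#.##|#  b11=1 t=1,i=15
  .#.#.|#  b10=1 t=1,i=13
  .#..#|#  b9=1 t=0,i=4
  .#...|#  b8=1 t=1,i=5
  ..###|#  b7=1 t=0,i=12
  ..##.|.  b6=0 t=0,i=6
  ..#.#|.  b5=0 t=5,i=5
  ..#..|.  b4=0 t=0,i=3
  ...##|#  b3=1 t=1,i=7
  ...#.|.  b2=0 t=0,i=2
  ....#|.  b1=0 t=4,i=2
  .....|#  b0=1 t=4,i=1
  bits 10110101110101100101111110001001 = 3050725257

3050725257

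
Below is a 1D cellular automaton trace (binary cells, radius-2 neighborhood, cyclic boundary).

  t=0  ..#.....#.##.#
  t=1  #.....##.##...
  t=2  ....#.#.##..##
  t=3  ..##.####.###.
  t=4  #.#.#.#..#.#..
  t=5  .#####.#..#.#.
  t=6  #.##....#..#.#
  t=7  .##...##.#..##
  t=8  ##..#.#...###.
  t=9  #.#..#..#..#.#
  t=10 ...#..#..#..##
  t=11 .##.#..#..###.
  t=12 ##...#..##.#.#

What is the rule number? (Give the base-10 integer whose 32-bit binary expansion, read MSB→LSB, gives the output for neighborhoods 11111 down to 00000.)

  #####|#  b31=1 t=5,i=3
  ####.|.  b30=0 t=3,i=7
  ###.#|.  b29=0 t=3,i=8
  ###..|.  b28=0 t=3,i=12
  ##.##|#  b27=1 t=1,i=8
  ##.#.|.  b26=0 t=0,i=12
  ##..#|#  b25=1 t=2,i=10
  ##...|.  b24=0 t=1,i=11
  #.###|.  b23=0 t=3,i=5
  #.##.|#  b22=1 t=0,i=10
  #.#.#|#  b21=1 t=2,i=6
  #.#..|.  b20=0 t=0,i=13
  #..##|#  b19=1 t=2,i=11
  #..#.|.  b18=0 t=0,i=1
  #...#|#  b17=1 t=1,i=12
  #....|.  b16=0 t=0,i=4
  .####|#  b15=1 t=3,i=6
  .###.|#  b14=1 t=3,i=11
  .##.#|.  b13=0 t=0,i=11
  .##..|.  b12=0 t=1,i=10
  .#.##|#  b11=1 t=0,i=9
  .#.#.|#  b10=1 t=2,i=5
  .#..#|#  b9=1 t=0,i=0
  .#...|.  b8=0 t=0,i=3
  ..###|.  b7=0 t=5,i=1
  ..##.|#  b6=1 t=1,i=6
  ..#.#|.  b5=0 t=0,i=8
  ..#..|.  b4=0 t=0,i=2
  ...##|.  b3=0 t=1,i=5
  ...#.|#  b2=1 t=0,i=7
  ....#|#  b1=1 t=0,i=6
  .....|.  b0=0 t=0,i=5
  bits 10001010011010101100111001000110 = 2322255430

2322255430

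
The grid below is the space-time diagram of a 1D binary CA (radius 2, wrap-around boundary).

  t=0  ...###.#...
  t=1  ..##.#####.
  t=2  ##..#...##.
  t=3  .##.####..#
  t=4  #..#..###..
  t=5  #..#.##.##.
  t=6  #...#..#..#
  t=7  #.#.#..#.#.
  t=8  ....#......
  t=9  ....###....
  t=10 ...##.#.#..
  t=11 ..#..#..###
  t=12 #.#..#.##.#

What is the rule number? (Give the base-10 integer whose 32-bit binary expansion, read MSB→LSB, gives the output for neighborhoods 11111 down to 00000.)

2115705240

  ##### -> .   bit 31 = 0  t=1,i=7
  ####. -> #   bit 30 = 1  t=1,i=8
  ###.# -> #   bit 29 = 1  t=0,i=5
  ###.. -> #   bit 28 = 1  t=1,i=9
  ##.## -> #   bit 27 = 1  t=1,i=4
  ##.#. -> #   bit 26 = 1  t=0,i=6
  ##..# -> #   bit 25 = 1  t=2,i=2
  ##... -> .   bit 24 = 0  t=1,i=10
  #.### -> .   bit 23 = 0  t=1,i=5
  #.##. -> .   bit 22 = 0  t=2,i=0
  #.#.# -> .   bit 21 = 0  t=7,i=0
  #.#.. -> #   bit 20 = 1  t=0,i=7
  #..## -> #   bit 19 = 1  t=4,i=5
  #..#. -> .   bit 18 = 0  t=2,i=3
  #...# -> #   bit 17 = 1  t=1,i=0
  #.... -> #   bit 16 = 1  t=0,i=9
  .#### -> .   bit 15 = 0  t=1,i=6
  .###. -> .   bit 14 = 0  t=0,i=4
  .##.# -> .   bit 13 = 0  t=1,i=3
  .##.. -> #   bit 12 = 1  t=2,i=1
  .#.## -> #   bit 11 = 1  t=3,i=0
  .#.#. -> .   bit 10 = 0  t=7,i=1
  .#..# -> .   bit 9 = 0  t=4,i=1
  .#... -> #   bit 8 = 1  t=0,i=8
  ..### -> #   bit 7 = 1  t=0,i=3
  ..##. -> .   bit 6 = 0  t=1,i=2
  ..#.# -> .   bit 5 = 0  t=3,i=10
  ..#.. -> #   bit 4 = 1  t=2,i=4
  ...## -> #   bit 3 = 1  t=0,i=2
  ...#. -> .   bit 2 = 0  t=6,i=3
  ....# -> .   bit 1 = 0  t=0,i=1
  ..... -> .   bit 0 = 0  t=0,i=0
  bits 01111110000110110001100110011000 = 2115705240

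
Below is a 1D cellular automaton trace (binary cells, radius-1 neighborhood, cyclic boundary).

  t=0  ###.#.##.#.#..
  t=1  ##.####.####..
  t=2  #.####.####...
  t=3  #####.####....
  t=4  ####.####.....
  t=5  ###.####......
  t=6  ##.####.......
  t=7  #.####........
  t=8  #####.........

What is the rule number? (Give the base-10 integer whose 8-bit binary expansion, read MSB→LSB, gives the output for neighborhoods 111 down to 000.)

172

  ###|#  b7=1 t=0,i=1
  ##.|.  b6=0 t=0,i=2
  #.#|#  b5=1 t=0,i=3
  #..|.  b4=0 t=0,i=12
  .##|#  b3=1 t=0,i=0
  .#.|#  b2=1 t=0,i=4
  ..#|.  b1=0 t=0,i=13
  ...|.  b0=0 t=2,i=12
  bits 10101100 = 172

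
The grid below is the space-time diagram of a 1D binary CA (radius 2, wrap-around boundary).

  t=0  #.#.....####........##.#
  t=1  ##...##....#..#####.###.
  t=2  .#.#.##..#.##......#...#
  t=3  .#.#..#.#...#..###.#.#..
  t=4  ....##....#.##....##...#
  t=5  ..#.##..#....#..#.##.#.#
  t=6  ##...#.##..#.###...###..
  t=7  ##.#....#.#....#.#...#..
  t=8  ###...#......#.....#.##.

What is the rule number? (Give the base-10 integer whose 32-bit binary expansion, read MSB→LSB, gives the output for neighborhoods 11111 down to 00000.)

  nb #####: next=.  (t=1,i=16, bit31=0)
  nb ####.: next=.  (t=0,i=10, bit30=0)
  nb ###.#: next=.  (t=1,i=18, bit29=0)
  nb ###..: next=#  (t=0,i=11, bit28=1)
  nb ##.##: next=#  (t=0,i=22, bit27=1)
  nb ##.#.: next=#  (t=0,i=1, bit26=1)
  nb ##..#: next=.  (t=2,i=7, bit25=0)
  nb ##...: next=.  (t=0,i=12, bit24=0)
  nb #.###: next=.  (t=1,i=20, bit23=0)
  nb #.##.: next=.  (t=0,i=23, bit22=0)
  nb #.#.#: next=#  (t=2,i=1, bit21=1)
  nb #.#..: next=.  (t=0,i=2, bit20=0)
  nb #..##: next=.  (t=1,i=13, bit19=0)
  nb #..#.: next=#  (t=2,i=8, bit18=1)
  nb #...#: next=#  (t=1,i=3, bit17=1)
  nb #....: next=.  (t=0,i=4, bit16=0)
  nb .####: next=.  (t=0,i=9, bit15=0)
  nb .###.: next=.  (t=1,i=21, bit14=0)
  nb .##.#: next=#  (t=0,i=0, bit13=1)
  nb .##..: next=#  (t=1,i=1, bit12=1)
  nb .#.##: next=.  (t=2,i=4, bit11=0)
  nb .#.#.: next=.  (t=2,i=0, bit10=0)
  nb .#..#: next=#  (t=1,i=12, bit9=1)
  nb .#...: next=.  (t=0,i=3, bit8=0)
  nb ..###: next=.  (t=0,i=8, bit7=0)
  nb ..##.: next=#  (t=0,i=20, bit6=1)
  nb ..#.#: next=.  (t=2,i=9, bit5=0)
  nb ..#..: next=#  (t=1,i=11, bit4=1)
  nb ...##: next=.  (t=0,i=7, bit3=0)
  nb ...#.: next=.  (t=1,i=10, bit2=0)
  nb ....#: next=#  (t=0,i=6, bit1=1)
  nb .....: next=#  (t=0,i=5, bit0=1)
  bits 00011100001001100011001001010011 = 472265299

472265299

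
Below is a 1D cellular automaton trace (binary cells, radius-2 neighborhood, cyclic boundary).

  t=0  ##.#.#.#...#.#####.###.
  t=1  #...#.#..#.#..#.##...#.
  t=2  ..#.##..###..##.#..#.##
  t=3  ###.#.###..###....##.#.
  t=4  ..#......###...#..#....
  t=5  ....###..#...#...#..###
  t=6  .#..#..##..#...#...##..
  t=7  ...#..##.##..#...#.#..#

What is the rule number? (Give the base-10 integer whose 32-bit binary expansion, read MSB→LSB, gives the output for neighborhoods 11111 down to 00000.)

  [31] ##### => .  t=0,i=15
  [30] ####. => #  t=0,i=16
  [29] ###.# => #  t=0,i=17
  [28] ###.. => .  t=2,i=10
  [27] ##.## => .  t=0,i=18
  [26] ##.#. => .  t=0,i=2
  [25] ##..# => #  t=2,i=0
  [24] ##... => .  t=1,i=18
  [23] #.### => .  t=0,i=13
  [22] #.##. => #  t=0,i=0
  [21] #.#.# => .  t=0,i=3
  [20] #.#.. => .  t=0,i=7
  [19] #..## => #  t=2,i=7
  [18] #..#. => #  t=1,i=8
  [17] #...# => #  t=0,i=9
  [16] #.... => #  t=3,i=15
  [15] .#### => #  t=0,i=14
  [14] .###. => .  t=0,i=20
  [13] .##.# => .  t=0,i=1
  [12] .##.. => .  t=1,i=17
  [11] .#.## => .  t=0,i=12
  [10] .#.#. => #  t=0,i=4
  [9] .#..# => .  t=1,i=7
  [8] .#... => .  t=0,i=8
  [7] ..### => #  t=2,i=8
  [6] ..##. => #  t=2,i=13
  [5] ..#.# => #  t=0,i=11
  [4] ..#.. => .  t=4,i=2
  [3] ...## => .  t=3,i=17
  [2] ...#. => .  t=0,i=10
  [1] ....# => .  t=3,i=16
  [0] ..... => #  t=4,i=5
  bits 01100010010011111000010011100001 = 1649378529

1649378529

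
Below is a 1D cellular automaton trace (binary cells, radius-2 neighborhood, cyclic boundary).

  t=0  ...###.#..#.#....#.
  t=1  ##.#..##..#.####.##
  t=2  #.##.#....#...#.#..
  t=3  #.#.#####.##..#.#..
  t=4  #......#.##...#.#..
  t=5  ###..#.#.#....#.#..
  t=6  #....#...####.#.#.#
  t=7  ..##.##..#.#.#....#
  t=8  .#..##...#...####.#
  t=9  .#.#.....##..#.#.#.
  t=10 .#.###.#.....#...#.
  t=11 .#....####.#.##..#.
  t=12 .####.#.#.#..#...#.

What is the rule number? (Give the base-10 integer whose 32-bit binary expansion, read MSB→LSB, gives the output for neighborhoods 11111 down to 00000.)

1280901554

  ##### -> .   bit 31 = 0  t=3,i=6
  ####. -> #   bit 30 = 1  t=1,i=0
  ###.# -> .   bit 29 = 0  t=0,i=5
  ###.. -> .   bit 28 = 0  t=5,i=2
  ##.## -> #   bit 27 = 1  t=1,i=16
  ##.#. -> #   bit 26 = 1  t=0,i=6
  ##..# -> .   bit 25 = 0  t=1,i=8
  ##... -> .   bit 24 = 0  t=4,i=11
  #.### -> .   bit 23 = 0  t=1,i=12
  #.##. -> #   bit 22 = 1  t=2,i=2
  #.#.# -> .   bit 21 = 0  t=3,i=2
  #.#.. -> #   bit 20 = 1  t=0,i=7
  #..## -> #   bit 19 = 1  t=1,i=5
  #..#. -> .   bit 18 = 0  t=0,i=9
  #...# -> .   bit 17 = 0  t=2,i=12
  #.... -> #   bit 16 = 1  t=0,i=0
  .#### -> .   bit 15 = 0  t=1,i=13
  .###. -> .   bit 14 = 0  t=0,i=4
  .##.# -> .   bit 13 = 0  t=2,i=3
  .##.. -> .   bit 12 = 0  t=1,i=7
  .#.## -> .   bit 11 = 0  t=1,i=11
  .#.#. -> .   bit 10 = 0  t=0,i=11
  .#..# -> .   bit 9 = 0  t=0,i=8
  .#... -> #   bit 8 = 1  t=0,i=13
  ..### -> #   bit 7 = 1  t=0,i=3
  ..##. -> .   bit 6 = 0  t=1,i=6
  ..#.# -> #   bit 5 = 1  t=0,i=10
  ..#.. -> #   bit 4 = 1  t=0,i=17
  ...## -> .   bit 3 = 0  t=0,i=2
  ...#. -> .   bit 2 = 0  t=0,i=16
  ....# -> #   bit 1 = 1  t=0,i=1
  ..... -> .   bit 0 = 0  t=4,i=3
  bits 01001100010110010000000110110010 = 1280901554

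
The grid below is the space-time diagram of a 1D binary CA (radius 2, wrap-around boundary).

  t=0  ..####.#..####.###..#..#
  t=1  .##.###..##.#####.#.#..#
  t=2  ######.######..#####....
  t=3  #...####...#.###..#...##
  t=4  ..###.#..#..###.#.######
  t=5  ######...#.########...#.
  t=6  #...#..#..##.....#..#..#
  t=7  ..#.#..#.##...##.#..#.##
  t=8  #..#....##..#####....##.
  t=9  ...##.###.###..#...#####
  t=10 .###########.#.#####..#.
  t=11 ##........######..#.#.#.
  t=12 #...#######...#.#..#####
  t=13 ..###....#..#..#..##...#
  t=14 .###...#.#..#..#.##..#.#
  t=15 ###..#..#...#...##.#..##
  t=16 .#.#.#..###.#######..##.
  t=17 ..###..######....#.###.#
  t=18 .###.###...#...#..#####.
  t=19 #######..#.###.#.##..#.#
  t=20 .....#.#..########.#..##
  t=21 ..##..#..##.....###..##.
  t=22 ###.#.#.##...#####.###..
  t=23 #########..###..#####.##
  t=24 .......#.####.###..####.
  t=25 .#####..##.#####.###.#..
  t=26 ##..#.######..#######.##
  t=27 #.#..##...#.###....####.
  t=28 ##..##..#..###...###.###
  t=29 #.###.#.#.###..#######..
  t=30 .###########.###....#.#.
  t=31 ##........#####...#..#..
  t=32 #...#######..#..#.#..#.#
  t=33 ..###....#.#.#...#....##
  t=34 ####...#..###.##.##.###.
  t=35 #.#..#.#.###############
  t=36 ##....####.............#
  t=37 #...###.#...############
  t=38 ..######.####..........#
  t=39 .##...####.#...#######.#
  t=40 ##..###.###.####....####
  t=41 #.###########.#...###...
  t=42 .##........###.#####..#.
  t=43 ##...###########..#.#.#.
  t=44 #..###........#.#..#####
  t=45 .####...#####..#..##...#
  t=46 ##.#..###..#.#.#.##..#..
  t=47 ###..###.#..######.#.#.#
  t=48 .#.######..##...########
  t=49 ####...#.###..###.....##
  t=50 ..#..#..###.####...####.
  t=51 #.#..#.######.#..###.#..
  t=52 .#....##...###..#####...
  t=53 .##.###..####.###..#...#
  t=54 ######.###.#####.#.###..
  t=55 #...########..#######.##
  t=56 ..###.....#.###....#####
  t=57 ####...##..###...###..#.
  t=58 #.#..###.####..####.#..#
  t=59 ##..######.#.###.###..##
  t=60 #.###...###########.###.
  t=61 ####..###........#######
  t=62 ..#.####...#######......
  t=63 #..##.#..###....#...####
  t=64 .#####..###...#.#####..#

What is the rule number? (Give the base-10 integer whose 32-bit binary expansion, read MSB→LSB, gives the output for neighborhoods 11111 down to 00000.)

  #####|.  b31=0 t=1,i=14
  ####.|#  b30=1 t=0,i=4
  ###.#|#  b29=1 t=0,i=5
  ###..|.  b28=0 t=0,i=17
  ##.##|#  b27=1 t=0,i=14
  ##.#.|#  b26=1 t=0,i=6
  ##..#|#  b25=1 t=0,i=18
  ##...|.  b24=0 t=2,i=20
  #.###|#  b23=1 t=0,i=15
  #.##.|#  b22=1 t=1,i=1
  #.#.#|#  b21=1 t=1,i=18
  #.#..|.  b20=0 t=0,i=7
  #..##|#  b19=1 t=0,i=1
  #..#.|.  b18=0 t=0,i=19
  #...#|#  b17=1 t=3,i=2
  #....|.  b16=0 t=2,i=21
  .####|.  b15=0 t=0,i=3
  .###.|#  b14=1 t=0,i=16
  .##.#|#  b13=1 t=1,i=2
  .##..|.  b12=0 t=6,i=0
  .#.##|#  b11=1 t=1,i=0
  .#.#.|#  b10=1 t=1,i=19
  .#..#|.  b9=0 t=0,i=0
  .#...|#  b8=1 t=3,i=19
  ..###|#  b7=1 t=0,i=2
  ..##.|#  b6=1 t=1,i=9
  ..#.#|.  b5=0 t=1,i=23
  ..#..|#  b4=1 t=0,i=20
  ...##|#  b3=1 t=2,i=23
  ...#.|.  b2=0 t=3,i=10
  ....#|#  b1=1 t=2,i=22
  .....|#  b0=1 t=6,i=14
  bits 01101110111010100110110111011011 = 1860857307

1860857307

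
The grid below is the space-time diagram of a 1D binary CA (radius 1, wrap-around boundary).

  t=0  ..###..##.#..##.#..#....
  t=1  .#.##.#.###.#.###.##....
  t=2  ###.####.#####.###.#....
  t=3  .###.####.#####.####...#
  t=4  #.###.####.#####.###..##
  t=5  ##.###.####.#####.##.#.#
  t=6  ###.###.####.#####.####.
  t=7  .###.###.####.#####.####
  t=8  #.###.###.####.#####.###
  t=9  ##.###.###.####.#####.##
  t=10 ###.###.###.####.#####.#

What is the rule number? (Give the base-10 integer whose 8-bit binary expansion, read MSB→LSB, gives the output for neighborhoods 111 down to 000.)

  ###|#  b7=1 t=0,i=3
  ##.|#  b6=1 t=0,i=4
  #.#|#  b5=1 t=0,i=9
  #..|.  b4=0 t=0,i=5
  .##|.  b3=0 t=0,i=2
  .#.|#  b2=1 t=0,i=10
  ..#|#  b1=1 t=0,i=1
  ...|.  b0=0 t=0,i=0
  bits 11100110 = 230

230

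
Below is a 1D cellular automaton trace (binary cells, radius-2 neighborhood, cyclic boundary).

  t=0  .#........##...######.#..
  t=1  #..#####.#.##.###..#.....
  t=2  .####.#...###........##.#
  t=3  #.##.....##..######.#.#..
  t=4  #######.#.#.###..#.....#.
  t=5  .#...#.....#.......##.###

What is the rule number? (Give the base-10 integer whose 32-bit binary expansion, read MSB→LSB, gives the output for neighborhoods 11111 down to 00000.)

1095350957

  [31] ##### => .  t=0,i=17
  [30] ####. => #  t=0,i=19
  [29] ###.# => .  t=0,i=20
  [28] ###.. => .  t=1,i=16
  [27] ##.## => .  t=1,i=13
  [26] ##.#. => .  t=0,i=21
  [25] ##..# => .  t=1,i=17
  [24] ##... => #  t=0,i=12
  [23] #.### => .  t=1,i=14
  [22] #.##. => #  t=1,i=11
  [21] #.#.# => .  t=1,i=9
  [20] #.#.. => .  t=0,i=22
  [19] #..## => #  t=1,i=2
  [18] #..#. => .  t=1,i=18
  [17] #...# => .  t=0,i=13
  [16] #.... => #  t=0,i=3
  [15] .#### => #  t=0,i=16
  [14] .###. => .  t=1,i=15
  [13] .##.# => #  t=1,i=12
  [12] .##.. => #  t=0,i=11
  [11] .#.## => #  t=1,i=10
  [10] .#.#. => .  t=3,i=21
  [9] .#..# => #  t=1,i=1
  [8] .#... => .  t=0,i=2
  [7] ..### => #  t=0,i=15
  [6] ..##. => .  t=0,i=10
  [5] ..#.# => #  t=3,i=0
  [4] ..#.. => .  t=0,i=1
  [3] ...## => #  t=0,i=9
  [2] ...#. => #  t=0,i=0
  [1] ....# => .  t=0,i=8
  [0] ..... => #  t=0,i=4
  bits 01000001010010011011101010101101 = 1095350957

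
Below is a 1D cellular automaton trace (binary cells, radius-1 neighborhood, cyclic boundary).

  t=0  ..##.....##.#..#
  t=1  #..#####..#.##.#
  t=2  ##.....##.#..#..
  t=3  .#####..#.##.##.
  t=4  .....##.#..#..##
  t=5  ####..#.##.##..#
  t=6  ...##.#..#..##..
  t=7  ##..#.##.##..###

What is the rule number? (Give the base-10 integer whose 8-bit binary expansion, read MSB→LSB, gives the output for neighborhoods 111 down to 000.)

85

  ### -> .   bit 7 = 0  t=1,i=4
  ##. -> #   bit 6 = 1  t=0,i=3
  #.# -> .   bit 5 = 0  t=0,i=11
  #.. -> #   bit 4 = 1  t=0,i=0
  .## -> .   bit 3 = 0  t=0,i=2
  .#. -> #   bit 2 = 1  t=0,i=12
  ..# -> .   bit 1 = 0  t=0,i=1
  ... -> #   bit 0 = 1  t=0,i=5
  bits 01010101 = 85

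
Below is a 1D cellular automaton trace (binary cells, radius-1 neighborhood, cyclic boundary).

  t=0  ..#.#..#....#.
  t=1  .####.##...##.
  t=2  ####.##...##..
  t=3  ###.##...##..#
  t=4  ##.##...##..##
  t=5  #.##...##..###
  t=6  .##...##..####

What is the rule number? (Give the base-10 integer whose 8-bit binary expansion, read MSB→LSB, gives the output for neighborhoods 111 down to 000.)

  ### -> #   bit 7 = 1  t=1,i=2
  ##. -> .   bit 6 = 0  t=1,i=4
  #.# -> #   bit 5 = 1  t=0,i=3
  #.. -> .   bit 4 = 0  t=0,i=5
  .## -> #   bit 3 = 1  t=1,i=1
  .#. -> #   bit 2 = 1  t=0,i=2
  ..# -> #   bit 1 = 1  t=0,i=1
  ... -> .   bit 0 = 0  t=0,i=0
  bits 10101110 = 174

174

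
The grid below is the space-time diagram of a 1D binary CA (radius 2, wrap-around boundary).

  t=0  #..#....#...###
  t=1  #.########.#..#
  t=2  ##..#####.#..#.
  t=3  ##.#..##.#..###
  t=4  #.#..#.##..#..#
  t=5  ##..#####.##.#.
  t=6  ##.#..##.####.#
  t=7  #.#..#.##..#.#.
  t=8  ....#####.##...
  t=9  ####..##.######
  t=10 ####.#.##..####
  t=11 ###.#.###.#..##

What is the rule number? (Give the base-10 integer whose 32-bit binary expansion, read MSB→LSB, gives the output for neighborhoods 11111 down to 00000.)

  nb #####: next=#  (t=1,i=4, bit31=1)
  nb ####.: next=#  (t=0,i=14, bit30=1)
  nb ###.#: next=.  (t=1,i=9, bit29=0)
  nb ###..: next=#  (t=0,i=0, bit28=1)
  nb ##.##: next=#  (t=1,i=1, bit27=1)
  nb ##.#.: next=#  (t=1,i=10, bit26=1)
  nb ##..#: next=.  (t=0,i=1, bit25=0)
  nb ##...: next=#  (t=8,i=12, bit24=1)
  nb #.###: next=.  (t=1,i=2, bit23=0)
  nb #.##.: next=#  (t=2,i=0, bit22=1)
  nb #.#.#: next=.  (t=5,i=13, bit21=0)
  nb #.#..: next=.  (t=1,i=11, bit20=0)
  nb #..##: next=#  (t=1,i=13, bit19=1)
  nb #..#.: next=#  (t=0,i=2, bit18=1)
  nb #...#: next=.  (t=0,i=10, bit17=0)
  nb #....: next=#  (t=0,i=5, bit16=1)
  nb .####: next=.  (t=0,i=13, bit15=0)
  nb .###.: next=#  (t=6,i=0, bit14=1)
  nb .##.#: next=#  (t=1,i=0, bit13=1)
  nb .##..: next=#  (t=2,i=1, bit12=1)
  nb .#.##: next=#  (t=2,i=14, bit11=1)
  nb .#.#.: next=.  (t=7,i=1, bit10=0)
  nb .#..#: next=.  (t=1,i=12, bit9=0)
  nb .#...: next=#  (t=0,i=4, bit8=1)
  nb ..###: next=.  (t=0,i=12, bit7=0)
  nb ..##.: next=.  (t=1,i=14, bit6=0)
  nb ..#.#: next=#  (t=2,i=13, bit5=1)
  nb ..#..: next=#  (t=0,i=3, bit4=1)
  nb ...##: next=#  (t=0,i=11, bit3=1)
  nb ...#.: next=#  (t=0,i=7, bit2=1)
  nb ....#: next=#  (t=0,i=6, bit1=1)
  nb .....: next=#  (t=8,i=0, bit0=1)
  bits 11011101010011010111100100111111 = 3712842047

3712842047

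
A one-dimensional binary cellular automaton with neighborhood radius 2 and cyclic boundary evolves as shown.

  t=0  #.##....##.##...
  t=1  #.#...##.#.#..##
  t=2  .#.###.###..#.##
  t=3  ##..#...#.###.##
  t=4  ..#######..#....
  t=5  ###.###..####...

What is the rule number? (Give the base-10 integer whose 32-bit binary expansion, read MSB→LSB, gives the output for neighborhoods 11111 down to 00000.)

  [31] ##### => #  t=4,i=4
  [30] ####. => .  t=3,i=0
  [29] ###.# => .  t=1,i=0
  [28] ###.. => .  t=2,i=9
  [27] ##.## => .  t=0,i=10
  [26] ##.#. => #  t=1,i=1
  [25] ##..# => #  t=2,i=10
  [24] ##... => .  t=0,i=4
  [23] #.### => .  t=2,i=3
  [22] #.##. => #  t=0,i=2
  [21] #.#.# => #  t=1,i=9
  [20] #.#.. => .  t=1,i=2
  [19] #..## => .  t=1,i=13
  [18] #..#. => #  t=2,i=11
  [17] #...# => #  t=0,i=14
  [16] #.... => .  t=0,i=5
  [15] .#### => .  t=3,i=15
  [14] .###. => #  t=1,i=15
  [13] .##.# => #  t=0,i=9
  [12] .##.. => .  t=0,i=3
  [11] .#.## => .  t=0,i=1
  [10] .#.#. => .  t=1,i=10
  [9] .#..# => #  t=1,i=12
  [8] .#... => #  t=1,i=3
  [7] ..### => #  t=1,i=14
  [6] ..##. => .  t=0,i=8
  [5] ..#.# => #  t=0,i=0
  [4] ..#.. => #  t=3,i=4
  [3] ...## => #  t=0,i=7
  [2] ...#. => #  t=0,i=15
  [1] ....# => #  t=0,i=6
  [0] ..... => .  t=4,i=14
  bits 10000110011001100110001110111110 = 2254857150

2254857150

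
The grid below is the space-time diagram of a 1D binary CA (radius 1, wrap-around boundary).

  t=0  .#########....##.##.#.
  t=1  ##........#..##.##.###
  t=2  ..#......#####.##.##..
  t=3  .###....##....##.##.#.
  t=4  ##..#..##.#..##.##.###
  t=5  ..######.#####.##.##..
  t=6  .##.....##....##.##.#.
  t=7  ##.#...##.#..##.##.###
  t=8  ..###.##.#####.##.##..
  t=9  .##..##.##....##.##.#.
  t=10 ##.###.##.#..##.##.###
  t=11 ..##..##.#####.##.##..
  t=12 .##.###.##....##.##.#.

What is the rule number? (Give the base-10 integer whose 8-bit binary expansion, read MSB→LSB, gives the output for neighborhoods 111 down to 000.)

62

  nb ###: next=.  (t=0,i=2, bit7=0)
  nb ##.: next=.  (t=0,i=9, bit6=0)
  nb #.#: next=#  (t=0,i=16, bit5=1)
  nb #..: next=#  (t=0,i=10, bit4=1)
  nb .##: next=#  (t=0,i=1, bit3=1)
  nb .#.: next=#  (t=0,i=20, bit2=1)
  nb ..#: next=#  (t=0,i=0, bit1=1)
  nb ...: next=.  (t=0,i=11, bit0=0)
  bits 00111110 = 62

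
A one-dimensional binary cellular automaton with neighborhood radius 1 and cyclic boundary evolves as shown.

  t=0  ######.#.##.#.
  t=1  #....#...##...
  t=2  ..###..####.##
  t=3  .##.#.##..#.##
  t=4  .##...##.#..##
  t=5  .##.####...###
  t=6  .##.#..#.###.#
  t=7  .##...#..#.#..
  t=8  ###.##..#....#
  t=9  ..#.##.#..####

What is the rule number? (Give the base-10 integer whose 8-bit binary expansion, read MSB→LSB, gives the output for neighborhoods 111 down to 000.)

  ###|.  b7=0 t=0,i=1
  ##.|#  b6=1 t=0,i=5
  #.#|.  b5=0 t=0,i=6
  #..|.  b4=0 t=1,i=1
  .##|#  b3=1 t=0,i=0
  .#.|.  b2=0 t=0,i=7
  ..#|#  b1=1 t=1,i=4
  ...|#  b0=1 t=1,i=2
  bits 01001011 = 75

75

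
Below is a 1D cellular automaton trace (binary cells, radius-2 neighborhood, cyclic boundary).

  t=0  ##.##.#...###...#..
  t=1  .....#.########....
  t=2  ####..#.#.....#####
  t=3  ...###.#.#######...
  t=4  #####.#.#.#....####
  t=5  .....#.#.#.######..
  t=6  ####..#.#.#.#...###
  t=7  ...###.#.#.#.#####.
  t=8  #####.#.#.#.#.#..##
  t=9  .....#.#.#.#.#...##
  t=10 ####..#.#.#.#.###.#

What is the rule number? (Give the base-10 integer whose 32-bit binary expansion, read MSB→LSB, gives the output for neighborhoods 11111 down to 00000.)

  nb #####: next=.  (t=1,i=9, bit31=0)
  nb ####.: next=.  (t=1,i=13, bit30=0)
  nb ###.#: next=.  (t=3,i=5, bit29=0)
  nb ###..: next=#  (t=0,i=12, bit28=1)
  nb ##.##: next=.  (t=0,i=2, bit27=0)
  nb ##.#.: next=#  (t=0,i=5, bit26=1)
  nb ##..#: next=#  (t=2,i=4, bit25=1)
  nb ##...: next=#  (t=0,i=13, bit24=1)
  nb #.###: next=.  (t=1,i=7, bit23=0)
  nb #.##.: next=.  (t=0,i=3, bit22=0)
  nb #.#.#: next=.  (t=3,i=7, bit21=0)
  nb #.#..: next=.  (t=0,i=6, bit20=0)
  nb #..##: next=.  (t=0,i=18, bit19=0)
  nb #..#.: next=#  (t=2,i=5, bit18=1)
  nb #...#: next=#  (t=0,i=8, bit17=1)
  nb #....: next=#  (t=1,i=16, bit16=1)
  nb .####: next=#  (t=1,i=8, bit15=1)
  nb .###.: next=#  (t=0,i=11, bit14=1)
  nb .##.#: next=.  (t=0,i=1, bit13=0)
  nb .##..: next=#  (t=9,i=18, bit12=1)
  nb .#.##: next=#  (t=1,i=6, bit11=1)
  nb .#.#.: next=#  (t=2,i=7, bit10=1)
  nb .#..#: next=.  (t=0,i=17, bit9=0)
  nb .#...: next=#  (t=0,i=7, bit8=1)
  nb ..###: next=#  (t=0,i=10, bit7=1)
  nb ..##.: next=.  (t=0,i=0, bit6=0)
  nb ..#.#: next=.  (t=1,i=5, bit5=0)
  nb ..#..: next=.  (t=0,i=16, bit4=0)
  nb ...##: next=#  (t=0,i=9, bit3=1)
  nb ...#.: next=.  (t=0,i=15, bit2=0)
  nb ....#: next=#  (t=1,i=3, bit1=1)
  nb .....: next=#  (t=1,i=0, bit0=1)
  bits 00010111000001111101110110001011 = 386391435

386391435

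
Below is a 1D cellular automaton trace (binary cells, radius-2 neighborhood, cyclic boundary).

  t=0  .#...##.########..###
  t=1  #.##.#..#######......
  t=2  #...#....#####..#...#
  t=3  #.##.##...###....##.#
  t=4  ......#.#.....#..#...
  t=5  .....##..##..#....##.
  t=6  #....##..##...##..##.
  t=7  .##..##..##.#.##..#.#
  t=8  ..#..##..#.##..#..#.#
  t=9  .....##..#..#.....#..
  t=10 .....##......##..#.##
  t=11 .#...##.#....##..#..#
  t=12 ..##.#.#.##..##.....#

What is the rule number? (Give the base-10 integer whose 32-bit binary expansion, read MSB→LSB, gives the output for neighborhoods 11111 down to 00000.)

3299053924

  ##### -> #   bit 31 = 1  t=0,i=10
  ####. -> #   bit 30 = 1  t=0,i=14
  ###.# -> .   bit 29 = 0  t=0,i=20
  ###.. -> .   bit 28 = 0  t=0,i=15
  ##.## -> .   bit 27 = 0  t=0,i=7
  ##.#. -> #   bit 26 = 1  t=0,i=0
  ##..# -> .   bit 25 = 0  t=0,i=16
  ##... -> .   bit 24 = 0  t=1,i=15
  #.### -> #   bit 23 = 1  t=0,i=8
  #.##. -> .   bit 22 = 0  t=1,i=2
  #.#.# -> #   bit 21 = 1  t=7,i=12
  #.#.. -> .   bit 20 = 0  t=0,i=1
  #..## -> .   bit 19 = 0  t=0,i=17
  #..#. -> .   bit 18 = 0  t=2,i=15
  #...# -> #   bit 17 = 1  t=0,i=3
  #.... -> #   bit 16 = 1  t=1,i=16
  .#### -> #   bit 15 = 1  t=0,i=9
  .###. -> .   bit 14 = 0  t=0,i=19
  .##.# -> .   bit 13 = 0  t=0,i=6
  .##.. -> #   bit 12 = 1  t=2,i=0
  .#.## -> .   bit 11 = 0  t=1,i=1
  .#.#. -> .   bit 10 = 0  t=4,i=7
  .#..# -> .   bit 9 = 0  t=1,i=6
  .#... -> #   bit 8 = 1  t=0,i=2
  ..### -> .   bit 7 = 0  t=0,i=18
  ..##. -> #   bit 6 = 1  t=0,i=5
  ..#.# -> #   bit 5 = 1  t=1,i=0
  ..#.. -> .   bit 4 = 0  t=2,i=4
  ...## -> .   bit 3 = 0  t=0,i=4
  ...#. -> #   bit 2 = 1  t=1,i=20
  ....# -> .   bit 1 = 0  t=1,i=19
  ..... -> .   bit 0 = 0  t=1,i=17
  bits 11000100101000111001000101100100 = 3299053924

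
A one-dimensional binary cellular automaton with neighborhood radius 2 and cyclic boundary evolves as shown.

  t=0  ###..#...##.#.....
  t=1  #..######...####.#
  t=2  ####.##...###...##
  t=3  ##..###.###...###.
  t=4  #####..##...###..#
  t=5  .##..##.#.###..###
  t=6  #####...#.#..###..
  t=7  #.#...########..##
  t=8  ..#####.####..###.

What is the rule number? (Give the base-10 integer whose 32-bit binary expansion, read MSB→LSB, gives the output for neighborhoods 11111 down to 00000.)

  ##### -> #   bit 31 = 1  t=1,i=5
  ####. -> .   bit 30 = 0  t=1,i=7
  ###.# -> .   bit 29 = 0  t=1,i=15
  ###.. -> .   bit 28 = 0  t=0,i=2
  ##.## -> #   bit 27 = 1  t=1,i=16
  ##.#. -> .   bit 26 = 0  t=0,i=11
  ##..# -> #   bit 25 = 1  t=0,i=3
  ##... -> .   bit 24 = 0  t=1,i=9
  #.### -> #   bit 23 = 1  t=3,i=8
  #.##. -> #   bit 22 = 1  t=1,i=17
  #.#.# -> #   bit 21 = 1  t=5,i=8
  #.#.. -> #   bit 20 = 1  t=0,i=12
  #..## -> #   bit 19 = 1  t=1,i=2
  #..#. -> #   bit 18 = 1  t=0,i=4
  #...# -> #   bit 17 = 1  t=0,i=7
  #.... -> #   bit 16 = 1  t=0,i=14
  .#### -> .   bit 15 = 0  t=1,i=4
  .###. -> .   bit 14 = 0  t=0,i=1
  .##.# -> .   bit 13 = 0  t=0,i=10
  .##.. -> #   bit 12 = 1  t=1,i=0
  .#.## -> .   bit 11 = 0  t=5,i=9
  .#.#. -> #   bit 10 = 1  t=6,i=9
  .#..# -> #   bit 9 = 1  t=6,i=11
  .#... -> #   bit 8 = 1  t=0,i=6
  ..### -> #   bit 7 = 1  t=0,i=0
  ..##. -> .   bit 6 = 0  t=0,i=9
  ..#.# -> #   bit 5 = 1  t=6,i=8
  ..#.. -> #   bit 4 = 1  t=0,i=5
  ...## -> #   bit 3 = 1  t=0,i=8
  ...#. -> #   bit 2 = 1  t=6,i=7
  ....# -> .   bit 1 = 0  t=0,i=16
  ..... -> #   bit 0 = 1  t=0,i=15
  bits 10001010111111110001011110111101 = 2331973565

2331973565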